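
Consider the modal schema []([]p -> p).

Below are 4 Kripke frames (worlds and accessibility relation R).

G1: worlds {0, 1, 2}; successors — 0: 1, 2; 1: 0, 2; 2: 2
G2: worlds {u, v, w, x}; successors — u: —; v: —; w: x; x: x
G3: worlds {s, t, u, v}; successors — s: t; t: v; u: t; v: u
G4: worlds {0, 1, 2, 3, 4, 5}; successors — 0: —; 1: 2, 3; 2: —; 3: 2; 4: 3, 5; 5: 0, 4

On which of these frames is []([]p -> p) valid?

G2

Frame correspondent (Sahlqvist): forall x forall y (Rxy -> Ryy) — i.e. shift-reflexivity.
G1: fails — R10 but not R00.
G2: holds.
G3: fails — Rvu but not Ruu.
G4: fails — R32 but not R22.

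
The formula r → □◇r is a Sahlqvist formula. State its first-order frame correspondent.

Suppose r→□◇r is valid. Take Rxy and set V(r)={x}. Then r at x, so □◇r at x, so ◇r at y, so some z with Ryz has r; z=x, i.e. Ryx.

symmetry: ∀x ∀y (Rxy → Ryx)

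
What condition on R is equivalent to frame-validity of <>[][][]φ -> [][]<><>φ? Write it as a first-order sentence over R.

This is a Sahlqvist (Geach-type) schema ◇^1□^3φ → □^2◇^2φ.
First-order correspondent: forall x forall y forall z ((xRy & x R^2 z) -> exists w (y R^3 w & z R^2 w)).

forall x forall y forall z ((xRy & x R^2 z) -> exists w (y R^3 w & z R^2 w))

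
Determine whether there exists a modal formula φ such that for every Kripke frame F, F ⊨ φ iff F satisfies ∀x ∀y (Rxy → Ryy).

Yes: it is shift-reflexivity, defined by the T□ schema □(□p → p).
Suppose □(□p→p) is valid. Take Rxy and set V(p)={w : Ryw}. Then at y, □p holds; since □(□p→p) at x, □p→p at y, so p at y, i.e. Ryy.

Yes — defined by □(□p → p)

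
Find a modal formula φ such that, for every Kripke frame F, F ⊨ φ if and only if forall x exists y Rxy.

□p → ◇p

The condition is seriality. The D schema □p → ◇p defines it.
Suppose □p→◇p is valid. At any x set V(p)=W. Then □p at x, so ◇p at x, so x has a successor.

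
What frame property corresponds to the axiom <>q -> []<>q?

the Euclidean property

This schema is the 5 axiom.
It corresponds to the Euclidean property: forall x forall y forall z (Rxy & Rxz -> Ryz).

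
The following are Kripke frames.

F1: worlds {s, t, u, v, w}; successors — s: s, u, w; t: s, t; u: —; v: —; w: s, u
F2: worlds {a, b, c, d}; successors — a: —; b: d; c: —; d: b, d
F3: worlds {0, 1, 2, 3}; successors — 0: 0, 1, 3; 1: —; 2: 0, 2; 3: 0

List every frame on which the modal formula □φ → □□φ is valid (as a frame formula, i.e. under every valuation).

none

Frame correspondent (Sahlqvist): ∀x ∀y ∀z (Rxy ∧ Ryz → Rxz) — i.e. transitivity.
F1: fails — Rts and Rsw but not Rtw.
F2: fails — Rbd and Rdb but not Rbb.
F3: fails — R20 and R01 but not R21.
Valid on no frame.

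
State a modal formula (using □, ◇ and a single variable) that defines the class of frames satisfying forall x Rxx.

The condition is reflexivity. The T schema □q → q defines it.

□q → q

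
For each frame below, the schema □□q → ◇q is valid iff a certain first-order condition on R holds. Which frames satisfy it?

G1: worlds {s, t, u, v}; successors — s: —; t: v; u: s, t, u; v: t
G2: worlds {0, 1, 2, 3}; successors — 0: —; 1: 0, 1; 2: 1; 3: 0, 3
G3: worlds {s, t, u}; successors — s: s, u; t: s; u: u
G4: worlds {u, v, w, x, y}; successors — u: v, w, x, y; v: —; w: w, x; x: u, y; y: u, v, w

Frame correspondent (Sahlqvist): ∀x ∃w (xR²w ∧ xRw) — i.e. a generalized confluence (Geach) condition.
G1: fails — at s but no w with sR²w and sRw.
G2: fails — at 0 but no w with 0R²w and 0Rw.
G3: satisfies the condition.
G4: fails — at v but no t with vR²t and vRt.

G3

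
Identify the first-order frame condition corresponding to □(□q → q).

Suppose □(□q→q) is valid. Take Rxy and set V(q)={w : Ryw}. Then at y, □q holds; since □(□q→q) at x, □q→q at y, so q at y, i.e. Ryy.
Conversely, on a frame with shift-reflexivity the schema holds at every world under every valuation.
Frame condition: ∀x ∀y (Rxy → Ryy).

Shift-reflexivity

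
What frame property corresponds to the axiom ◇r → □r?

partial functionality: ∀x ∀y ∀z (Rxy ∧ Rxz → y = z)

This schema is the CD axiom.
Its frame correspondent is partial functionality — ∀x ∀y ∀z (Rxy ∧ Rxz → y = z).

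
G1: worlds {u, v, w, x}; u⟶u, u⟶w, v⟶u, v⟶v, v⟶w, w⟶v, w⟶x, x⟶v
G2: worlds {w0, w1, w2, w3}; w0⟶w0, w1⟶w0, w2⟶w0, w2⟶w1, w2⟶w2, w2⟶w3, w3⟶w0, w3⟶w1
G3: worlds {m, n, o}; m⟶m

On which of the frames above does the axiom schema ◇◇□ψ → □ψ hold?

G3

This is the axiom for a generalized confluence (Geach) condition; its first-order frame correspondent is ∀x ∀y ∀z ((xR²y ∧ xRz) → ∃w (yRw ∧ z = w)).
G1: fails — uR²w, uRu but no t with wRt and u=t.
G2: fails — w2R²w0, w2Rw1 but no w with w0Rw and w1=w.
G3: holds.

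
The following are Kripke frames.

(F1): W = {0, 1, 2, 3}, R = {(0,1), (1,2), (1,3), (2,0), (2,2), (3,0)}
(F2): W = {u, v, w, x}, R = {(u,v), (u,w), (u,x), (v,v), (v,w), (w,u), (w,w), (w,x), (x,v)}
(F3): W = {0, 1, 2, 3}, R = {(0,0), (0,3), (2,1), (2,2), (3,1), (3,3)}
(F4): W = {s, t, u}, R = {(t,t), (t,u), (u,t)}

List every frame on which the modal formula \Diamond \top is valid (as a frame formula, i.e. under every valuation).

The schema corresponds to seriality: \forall x \exists y Rxy.
(F1): condition met.
(F2): condition met.
(F3): fails — world 1 has no successor.
(F4): fails — world s has no successor.
Valid on: (F1), (F2).

(F1), (F2)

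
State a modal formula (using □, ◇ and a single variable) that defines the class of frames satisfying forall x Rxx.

□s → s

This is reflexivity; the standard corresponding axiom is T: □s → s.
Suppose □s→s is valid. At any x set V(s)={w : Rxw}. Then □s holds at x, so s holds at x, i.e. Rxx.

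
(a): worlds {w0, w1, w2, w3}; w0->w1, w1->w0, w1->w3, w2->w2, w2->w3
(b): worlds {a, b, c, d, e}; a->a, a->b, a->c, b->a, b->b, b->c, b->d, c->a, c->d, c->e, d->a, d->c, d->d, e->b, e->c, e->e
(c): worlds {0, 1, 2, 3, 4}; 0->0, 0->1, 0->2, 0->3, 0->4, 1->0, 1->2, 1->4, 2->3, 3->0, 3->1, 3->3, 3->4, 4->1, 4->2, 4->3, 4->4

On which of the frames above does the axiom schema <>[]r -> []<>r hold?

Frame correspondent (Sahlqvist): forall x forall y forall z (Rxy & Rxz -> exists w (Ryw & Rzw)) — i.e. convergence.
(a): fails — Rw1w0 and Rw1w3 but w0 and w3 have no common successor.
(b): holds.
(c): fails — R02 and R01 but 2 and 1 have no common successor.

(b)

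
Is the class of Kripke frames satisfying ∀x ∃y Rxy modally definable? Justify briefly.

Yes, by □q → ◇q

Yes: it is seriality, defined by the D schema □q → ◇q.
Suppose □q→◇q is valid. At any x set V(q)=W. Then □q at x, so ◇q at x, so x has a successor.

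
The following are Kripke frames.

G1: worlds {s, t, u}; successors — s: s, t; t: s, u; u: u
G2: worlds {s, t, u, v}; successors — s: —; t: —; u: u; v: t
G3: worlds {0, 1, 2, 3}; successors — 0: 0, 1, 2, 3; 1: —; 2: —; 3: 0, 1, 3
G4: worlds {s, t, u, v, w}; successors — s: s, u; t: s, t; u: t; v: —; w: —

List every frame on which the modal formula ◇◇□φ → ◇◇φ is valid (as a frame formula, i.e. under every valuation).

Frame correspondent (Sahlqvist): ∀x ∀y (xR²y → ∃w (yRw ∧ xR²w)) — i.e. a generalized confluence (Geach) condition.
G1: condition met.
G2: condition met.
G3: fails — 0R²1 but no w with 1Rw and 0R²w.
G4: condition met.

G1, G2, G4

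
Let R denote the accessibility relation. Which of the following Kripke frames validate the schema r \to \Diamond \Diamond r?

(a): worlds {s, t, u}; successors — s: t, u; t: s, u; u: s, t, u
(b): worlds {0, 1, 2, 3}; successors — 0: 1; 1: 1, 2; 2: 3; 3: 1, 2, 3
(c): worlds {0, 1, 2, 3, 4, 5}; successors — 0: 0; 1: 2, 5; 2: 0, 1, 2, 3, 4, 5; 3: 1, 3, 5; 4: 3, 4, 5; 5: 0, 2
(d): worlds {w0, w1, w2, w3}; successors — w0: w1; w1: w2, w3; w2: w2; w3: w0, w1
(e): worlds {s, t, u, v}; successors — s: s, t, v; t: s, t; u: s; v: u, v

The schema corresponds to a generalized confluence (Geach) condition: \forall x \exists w (x = w \wedge x R^2 w).
(a): satisfies the condition.
(b): fails — at 0 but no w with 0=w and 0R²w.
(c): satisfies the condition.
(d): fails — at w0 but no w with w0=w and w0R²w.
(e): fails — at u but no w with u=w and uR²w.

(a), (c)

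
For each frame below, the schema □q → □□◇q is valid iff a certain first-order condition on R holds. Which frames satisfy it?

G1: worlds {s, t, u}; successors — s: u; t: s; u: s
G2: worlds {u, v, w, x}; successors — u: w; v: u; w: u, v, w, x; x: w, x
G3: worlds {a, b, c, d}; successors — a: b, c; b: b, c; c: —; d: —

This is the axiom for a generalized confluence (Geach) condition; its first-order frame correspondent is ∀x ∀z (xR²z → ∃w (xRw ∧ zRw)).
G1: satisfies the condition.
G2: fails — uR²v but no t with uRt and vRt.
G3: fails — aR²c but no w with aRw and cRw.

G1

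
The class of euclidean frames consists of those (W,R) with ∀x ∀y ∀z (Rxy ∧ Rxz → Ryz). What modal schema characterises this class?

◇ψ → □◇ψ

A defining formula is ◇ψ → □◇ψ (the 5 axiom).
Suppose ◇ψ→□◇ψ is valid. Take Rxy, Rxz and set V(ψ)={y}. Then ◇ψ at x, so □◇ψ at x, so ◇ψ at z, so some w with Rzw has ψ; w=y, i.e. Rzy. By symmetry of the argument, Ryz.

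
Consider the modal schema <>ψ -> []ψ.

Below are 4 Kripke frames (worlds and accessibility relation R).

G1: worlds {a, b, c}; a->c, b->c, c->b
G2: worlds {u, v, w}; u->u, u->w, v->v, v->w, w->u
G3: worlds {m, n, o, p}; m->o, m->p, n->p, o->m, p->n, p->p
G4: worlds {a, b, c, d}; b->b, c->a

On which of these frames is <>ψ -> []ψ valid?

G1, G4

The schema corresponds to partial functionality: forall x forall y forall z (Rxy & Rxz -> y = z).
G1: satisfies the condition.
G2: fails — u sees both u and w.
G3: fails — m sees both o and p.
G4: satisfies the condition.
Valid on: G1, G4.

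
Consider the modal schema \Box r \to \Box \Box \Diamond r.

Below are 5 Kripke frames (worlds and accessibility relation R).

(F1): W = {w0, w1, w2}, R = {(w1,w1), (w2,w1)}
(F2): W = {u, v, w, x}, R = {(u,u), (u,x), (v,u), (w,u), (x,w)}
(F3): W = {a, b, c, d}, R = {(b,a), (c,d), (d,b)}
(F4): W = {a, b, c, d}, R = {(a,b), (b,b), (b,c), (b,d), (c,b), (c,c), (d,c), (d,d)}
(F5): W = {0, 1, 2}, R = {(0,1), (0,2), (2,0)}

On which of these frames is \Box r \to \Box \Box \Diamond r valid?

(F1)

This is the axiom for a generalized confluence (Geach) condition; its first-order frame correspondent is \forall x \forall z (x R^2 z \to \exists w (xRw \wedge zRw)).
(F1): condition met.
(F2): fails — uR²x but no t with uRt and xRt.
(F3): fails — cR²b but no w with cRw and bRw.
(F4): fails — aR²d but no w with aRw and dRw.
(F5): fails — 2R²1 but no w with 2Rw and 1Rw.
Valid on: (F1).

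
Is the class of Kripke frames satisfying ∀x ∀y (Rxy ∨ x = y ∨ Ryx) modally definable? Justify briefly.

No — not modally definable

Any modally definable frame class is closed under disjoint unions.
Take 4 disjoint single-world reflexive frames: each is trivially connected, but their disjoint union has 4 worlds with no edge between distinct components, so it is not connected.
So no modal formula (or set of formulas) defines exactly the connected frames.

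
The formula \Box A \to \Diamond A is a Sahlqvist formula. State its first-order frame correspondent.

seriality

Suppose □A→◇A is valid. At any x set V(A)=W. Then □A at x, so ◇A at x, so x has a successor.
Conversely, any frame satisfying \forall x \exists y Rxy validates the schema.
So the correspondent is seriality.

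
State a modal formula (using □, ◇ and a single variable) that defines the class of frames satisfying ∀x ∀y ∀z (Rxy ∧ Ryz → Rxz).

□ψ → □□ψ

This is transitivity; the standard corresponding axiom is 4: □ψ → □□ψ.
Suppose □ψ→□□ψ is valid. Take Rxy, Ryz and set V(ψ)={w : Rxw}. Then □ψ at x, so □□ψ at x, so □ψ at y, so ψ at z, i.e. Rxz.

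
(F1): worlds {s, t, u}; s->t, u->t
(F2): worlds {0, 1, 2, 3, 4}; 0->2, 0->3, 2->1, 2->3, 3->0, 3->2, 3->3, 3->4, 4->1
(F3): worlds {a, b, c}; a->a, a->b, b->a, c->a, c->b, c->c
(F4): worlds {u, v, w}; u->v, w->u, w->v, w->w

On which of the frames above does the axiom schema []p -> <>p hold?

(F3)

The schema corresponds to seriality: forall x exists y Rxy.
(F1): fails — world t has no successor.
(F2): fails — world 1 has no successor.
(F3): holds.
(F4): fails — world v has no successor.
Valid on: (F3).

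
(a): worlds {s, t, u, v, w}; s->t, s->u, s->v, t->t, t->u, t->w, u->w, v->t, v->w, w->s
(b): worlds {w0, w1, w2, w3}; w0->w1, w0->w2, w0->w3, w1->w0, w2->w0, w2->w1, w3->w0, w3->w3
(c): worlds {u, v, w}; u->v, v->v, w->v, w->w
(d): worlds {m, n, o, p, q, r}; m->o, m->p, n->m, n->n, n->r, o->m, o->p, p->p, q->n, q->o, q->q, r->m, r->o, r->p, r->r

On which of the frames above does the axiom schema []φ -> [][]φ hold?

(c)

Frame correspondent (Sahlqvist): forall x forall y forall z (Rxy & Ryz -> Rxz) — i.e. transitivity.
(a): fails — Ruw and Rws but not Rus.
(b): fails — Rw1w0 and Rw0w1 but not Rw1w1.
(c): holds.
(d): fails — Rnr and Rrp but not Rnp.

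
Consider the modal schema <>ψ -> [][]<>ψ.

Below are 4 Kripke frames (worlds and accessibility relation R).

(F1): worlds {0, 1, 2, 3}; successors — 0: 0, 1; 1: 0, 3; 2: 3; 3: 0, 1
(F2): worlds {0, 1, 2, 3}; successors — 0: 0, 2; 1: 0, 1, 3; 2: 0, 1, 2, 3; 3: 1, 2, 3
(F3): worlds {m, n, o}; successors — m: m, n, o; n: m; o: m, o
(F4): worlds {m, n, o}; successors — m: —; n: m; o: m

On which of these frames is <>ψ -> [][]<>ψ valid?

Frame correspondent (Sahlqvist): forall x forall y forall z ((xRy & x R^2 z) -> exists w (y = w & zRw)) — i.e. a generalized confluence (Geach) condition.
(F1): fails — 0R1, 0R²1 but no w with 1=w and 1Rw.
(F2): fails — 0R0, 0R²3 but no w with 0=w and 3Rw.
(F3): fails — mRn, mR²n but no w with n=w and nRw.
(F4): holds.
Valid on: (F4).

(F4)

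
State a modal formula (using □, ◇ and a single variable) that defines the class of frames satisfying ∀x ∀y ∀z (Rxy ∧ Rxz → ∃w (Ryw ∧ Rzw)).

◇□p → □◇p

This is convergence; the standard corresponding axiom is .2: ◇□p → □◇p.
Suppose ◇□p→□◇p is valid. Take Rxy, Rxz and set V(p)={w : Ryw}. Then □p at y so ◇□p at x, so □◇p at x, so ◇p at z, giving w with Rzw and Ryw.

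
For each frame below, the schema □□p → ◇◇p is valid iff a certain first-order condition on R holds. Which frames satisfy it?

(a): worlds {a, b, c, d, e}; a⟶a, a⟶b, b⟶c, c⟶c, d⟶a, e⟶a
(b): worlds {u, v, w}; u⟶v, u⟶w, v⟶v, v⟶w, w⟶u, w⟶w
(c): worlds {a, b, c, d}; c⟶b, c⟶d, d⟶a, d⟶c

Frame correspondent (Sahlqvist): ∀x ∃w (xR²w ∧ xR²w) — i.e. a generalized confluence (Geach) condition.
(a): holds.
(b): holds.
(c): fails — at a but no w with aR²w and aR²w.
Valid on: (a), (b).

(a), (b)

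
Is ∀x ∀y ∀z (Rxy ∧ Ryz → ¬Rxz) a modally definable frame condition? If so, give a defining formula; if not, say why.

If a class were modally definable it would be closed under surjective bounded morphisms (Goldblatt–Thomason).
The 7-cycle (worlds a,b,c,d,e,f,g with a→b→c→d→e→f→g→a) is intransitive. Mapping every world to a single reflexive point • is a surjective bounded morphism; the reflexive point is not intransitive (R••∧R•• but R••).
So no modal formula (or set of formulas) defines exactly the intransitive frames.

No — not modally definable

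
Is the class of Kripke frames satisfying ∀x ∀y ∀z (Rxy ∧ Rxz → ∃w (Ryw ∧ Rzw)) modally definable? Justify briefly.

This is a Sahlqvist condition; the .2 axiom ◇□r → □◇r defines it.
Suppose ◇□r→□◇r is valid. Take Rxy, Rxz and set V(r)={w : Ryw}. Then □r at y so ◇□r at x, so □◇r at x, so ◇r at z, giving w with Rzw and Ryw.

Yes — defined by ◇□r → □◇r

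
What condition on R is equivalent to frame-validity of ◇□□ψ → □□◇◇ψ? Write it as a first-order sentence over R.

This is a Sahlqvist (Geach-type) schema ◇^1□^2ψ → □^2◇^2ψ.
Minimal-valuation argument: fix x; take any y with xR^1y and any z with xR^2z. Set V(ψ) to the set of worlds R-reachable from y in exactly 2 steps. Then □^2ψ holds at y, so the antecedent holds at x; validity forces ◇^2ψ at z, giving a w with zR^2w and yR^2w.
First-order correspondent: ∀x ∀y ∀z ((xRy ∧ xR²z) → ∃w (yR²w ∧ zR²w)).

∀x ∀y ∀z ((xRy ∧ xR²z) → ∃w (yR²w ∧ zR²w))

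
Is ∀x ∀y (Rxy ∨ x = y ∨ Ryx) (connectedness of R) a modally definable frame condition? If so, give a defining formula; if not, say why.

If a class were modally definable it would be closed under disjoint unions (Goldblatt–Thomason).
Take 3 disjoint single-world reflexive frames: each is trivially connected, but their disjoint union has 3 worlds with no edge between distinct components, so it is not connected.
So the class is not modally definable.

Not definable by any modal formula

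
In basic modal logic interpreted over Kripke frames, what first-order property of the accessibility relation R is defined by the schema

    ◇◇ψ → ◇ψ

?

transitivity

Equivalently (dual form): □ψ → □□ψ.
Suppose □ψ→□□ψ is valid. Take Rxy, Ryz and set V(ψ)={w : Rxw}. Then □ψ at x, so □□ψ at x, so □ψ at y, so ψ at z, i.e. Rxz.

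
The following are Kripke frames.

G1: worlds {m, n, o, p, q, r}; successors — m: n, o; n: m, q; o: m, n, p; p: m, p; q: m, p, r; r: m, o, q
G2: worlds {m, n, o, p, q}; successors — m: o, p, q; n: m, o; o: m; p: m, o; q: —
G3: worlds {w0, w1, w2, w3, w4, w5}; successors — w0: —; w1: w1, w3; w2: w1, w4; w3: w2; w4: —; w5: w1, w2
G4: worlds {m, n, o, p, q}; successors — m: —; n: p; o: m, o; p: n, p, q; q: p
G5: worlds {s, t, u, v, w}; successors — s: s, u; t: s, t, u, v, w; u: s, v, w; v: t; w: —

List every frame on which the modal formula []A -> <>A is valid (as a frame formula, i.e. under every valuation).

The schema corresponds to seriality: forall x exists y Rxy.
G1: ✓.
G2: fails — world q has no successor.
G3: fails — world w0 has no successor.
G4: fails — world m has no successor.
G5: fails — world w has no successor.

G1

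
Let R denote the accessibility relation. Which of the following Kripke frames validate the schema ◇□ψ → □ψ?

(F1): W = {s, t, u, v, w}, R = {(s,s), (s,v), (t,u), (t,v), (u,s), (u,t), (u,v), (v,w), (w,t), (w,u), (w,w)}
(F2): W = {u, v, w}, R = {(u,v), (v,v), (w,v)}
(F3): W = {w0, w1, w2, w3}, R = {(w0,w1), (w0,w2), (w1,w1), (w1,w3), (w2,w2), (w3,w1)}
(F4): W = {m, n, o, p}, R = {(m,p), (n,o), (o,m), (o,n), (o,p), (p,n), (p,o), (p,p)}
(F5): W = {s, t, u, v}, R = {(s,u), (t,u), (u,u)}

The schema corresponds to the Euclidean property: ∀x ∀y ∀z (Rxy ∧ Rxz → Ryz).
(F1): fails — Rsv and Rsv but not Rvv.
(F2): ✓.
(F3): fails — Rw0w1 and Rw0w2 but not Rw1w2.
(F4): fails — Rno and Rno but not Roo.
(F5): ✓.
Valid on: (F2), (F5).

(F2), (F5)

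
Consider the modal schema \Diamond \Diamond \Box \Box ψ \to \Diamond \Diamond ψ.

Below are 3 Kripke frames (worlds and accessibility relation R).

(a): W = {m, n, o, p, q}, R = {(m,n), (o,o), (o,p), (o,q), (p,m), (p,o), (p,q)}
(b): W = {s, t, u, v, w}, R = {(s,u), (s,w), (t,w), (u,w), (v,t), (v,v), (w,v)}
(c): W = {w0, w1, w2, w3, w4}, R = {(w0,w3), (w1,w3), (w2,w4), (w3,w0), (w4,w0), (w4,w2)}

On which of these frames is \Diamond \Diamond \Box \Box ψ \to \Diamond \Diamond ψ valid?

Frame correspondent (Sahlqvist): \forall x \forall y (x R^2 y \to \exists w (y R^2 w \wedge x R^2 w)) — i.e. a generalized confluence (Geach) condition.
(a): fails — oR²m but no w with mR²w and oR²w.
(b): holds.
(c): holds.

(b), (c)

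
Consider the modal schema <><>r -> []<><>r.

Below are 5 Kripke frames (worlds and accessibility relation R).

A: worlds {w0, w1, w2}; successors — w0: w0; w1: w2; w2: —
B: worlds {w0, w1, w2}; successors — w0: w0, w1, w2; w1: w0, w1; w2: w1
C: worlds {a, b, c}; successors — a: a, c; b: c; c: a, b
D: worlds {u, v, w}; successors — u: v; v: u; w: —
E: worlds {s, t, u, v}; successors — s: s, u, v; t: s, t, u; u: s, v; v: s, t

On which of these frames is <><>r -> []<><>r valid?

This is the axiom for a generalized confluence (Geach) condition; its first-order frame correspondent is forall x forall y forall z ((x R^2 y & xRz) -> exists w (y = w & z R^2 w)).
A: satisfies the condition.
B: fails — w0R²w2, w0Rw2 but no w with w2=w and w2R²w.
C: fails — aR²b, aRc but no w with b=w and cR²w.
D: fails — uR²u, uRv but no t with u=t and vR²t.
E: satisfies the condition.
Valid on: A, E.

A, E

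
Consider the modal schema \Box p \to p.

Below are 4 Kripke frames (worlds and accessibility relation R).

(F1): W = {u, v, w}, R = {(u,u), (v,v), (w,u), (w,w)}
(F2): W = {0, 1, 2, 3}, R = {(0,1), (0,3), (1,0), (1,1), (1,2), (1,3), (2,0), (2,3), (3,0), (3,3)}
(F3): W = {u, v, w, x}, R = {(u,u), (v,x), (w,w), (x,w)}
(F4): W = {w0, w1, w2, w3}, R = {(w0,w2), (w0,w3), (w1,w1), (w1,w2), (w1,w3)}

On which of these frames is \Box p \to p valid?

(F1)

This is the axiom for reflexivity; its first-order frame correspondent is \forall x Rxx.
(F1): satisfies the condition.
(F2): fails — world 0 does not see itself.
(F3): fails — world v does not see itself.
(F4): fails — world w0 does not see itself.
Valid on: (F1).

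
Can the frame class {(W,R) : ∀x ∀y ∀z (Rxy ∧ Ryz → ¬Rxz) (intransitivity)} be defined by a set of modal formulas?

No

If a class were modally definable it would be closed under surjective bounded morphisms (Goldblatt–Thomason).
The 7-cycle (worlds a,b,c,d,e,f,g with a→b→c→d→e→f→g→a) is intransitive. Mapping every world to a single reflexive point • is a surjective bounded morphism; the reflexive point is not intransitive (R••∧R•• but R••).
So the class is not modally definable.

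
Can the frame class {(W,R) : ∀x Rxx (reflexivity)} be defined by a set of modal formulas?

Definable; □r → r defines it

The condition is reflexivity. A defining modal formula is □r → r.
Suppose □r→r is valid. At any x set V(r)={w : Rxw}. Then □r holds at x, so r holds at x, i.e. Rxx.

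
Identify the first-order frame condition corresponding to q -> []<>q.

This is the B axiom.
It corresponds to symmetry: forall x forall y (Rxy -> Ryx).

Symmetry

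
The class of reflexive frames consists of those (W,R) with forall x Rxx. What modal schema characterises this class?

The condition is reflexivity. The T schema □ψ → ψ defines it.

□ψ → ψ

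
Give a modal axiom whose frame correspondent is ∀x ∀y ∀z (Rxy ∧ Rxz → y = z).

A defining formula is ◇ψ → □ψ (the CD axiom).
Suppose ◇ψ→□ψ is valid. Take Rxy, Rxz and set V(ψ)={y}. Then ◇ψ at x, so □ψ at x, so ψ at z, i.e. z=y.

◇ψ → □ψ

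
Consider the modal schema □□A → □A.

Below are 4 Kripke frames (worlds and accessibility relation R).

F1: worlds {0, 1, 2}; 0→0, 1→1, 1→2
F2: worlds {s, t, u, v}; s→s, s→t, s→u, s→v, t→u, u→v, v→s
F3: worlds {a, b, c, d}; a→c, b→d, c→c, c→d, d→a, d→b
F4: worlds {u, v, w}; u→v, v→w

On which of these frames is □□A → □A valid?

This is the axiom for density; its first-order frame correspondent is ∀x ∀y (Rxy → ∃z (Rxz ∧ Rzy)).
F1: ✓.
F2: fails — Ruv but no z with Ruz and Rzv.
F3: fails — Rdb but no z with Rdz and Rzb.
F4: fails — Ruv but no z with Ruz and Rzv.

F1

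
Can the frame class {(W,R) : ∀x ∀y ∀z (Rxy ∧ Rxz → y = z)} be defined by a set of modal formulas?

Yes, by ◇p → □p

Yes: it is partial functionality, defined by the CD schema ◇p → □p.
Suppose ◇p→□p is valid. Take Rxy, Rxz and set V(p)={y}. Then ◇p at x, so □p at x, so p at z, i.e. z=y.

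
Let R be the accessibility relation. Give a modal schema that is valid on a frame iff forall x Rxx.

□r → r

The condition is reflexivity. The T schema □r → r defines it.
Suppose □r→r is valid. At any x set V(r)={w : Rxw}. Then □r holds at x, so r holds at x, i.e. Rxx.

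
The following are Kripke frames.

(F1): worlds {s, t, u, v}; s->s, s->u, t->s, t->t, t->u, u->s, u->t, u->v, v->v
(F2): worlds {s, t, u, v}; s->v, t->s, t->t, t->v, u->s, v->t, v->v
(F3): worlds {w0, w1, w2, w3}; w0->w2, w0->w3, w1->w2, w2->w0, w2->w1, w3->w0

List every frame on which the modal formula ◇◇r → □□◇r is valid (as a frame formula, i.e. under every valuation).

The schema corresponds to a generalized confluence (Geach) condition: ∀x ∀y ∀z ((xR²y ∧ xR²z) → ∃w (y = w ∧ zRw)).
(F1): fails — sR²s, sR²v but no w with s=w and vRw.
(F2): fails — tR²s, tR²s but no w with s=w and sRw.
(F3): fails — w0R²w0, w0R²w0 but no w with w0=w and w0Rw.

none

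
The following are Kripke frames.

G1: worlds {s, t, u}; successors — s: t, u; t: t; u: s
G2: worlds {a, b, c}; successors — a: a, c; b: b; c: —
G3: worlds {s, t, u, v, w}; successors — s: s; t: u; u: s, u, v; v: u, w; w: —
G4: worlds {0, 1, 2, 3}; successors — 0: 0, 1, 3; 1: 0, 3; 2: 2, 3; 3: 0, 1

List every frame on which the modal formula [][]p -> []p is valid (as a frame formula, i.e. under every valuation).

G2, G4

Frame correspondent (Sahlqvist): forall x forall y (Rxy -> exists z (Rxz & Rzy)) — i.e. density.
G1: fails — Rsu but no z with Rsz and Rzu.
G2: condition met.
G3: fails — Rvw but no z with Rvz and Rzw.
G4: condition met.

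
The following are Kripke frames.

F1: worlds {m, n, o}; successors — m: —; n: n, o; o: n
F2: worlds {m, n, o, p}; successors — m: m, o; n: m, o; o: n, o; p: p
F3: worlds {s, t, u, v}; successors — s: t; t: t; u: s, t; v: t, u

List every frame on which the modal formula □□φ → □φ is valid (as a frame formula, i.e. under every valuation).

Frame correspondent (Sahlqvist): ∀x ∀y (Rxy → ∃z (Rxz ∧ Rzy)) — i.e. density.
F1: satisfies the condition.
F2: satisfies the condition.
F3: fails — Rus but no z with Ruz and Rzs.

F1, F2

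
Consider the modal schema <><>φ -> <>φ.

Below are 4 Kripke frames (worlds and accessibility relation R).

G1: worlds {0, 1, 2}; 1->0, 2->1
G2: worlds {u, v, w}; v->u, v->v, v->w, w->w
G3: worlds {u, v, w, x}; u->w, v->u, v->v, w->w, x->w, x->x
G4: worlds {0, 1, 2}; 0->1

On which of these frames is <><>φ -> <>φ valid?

G2, G4

The schema corresponds to transitivity: forall x forall y forall z (Rxy & Ryz -> Rxz).
G1: fails — R21 and R10 but not R20.
G2: holds.
G3: fails — Rvu and Ruw but not Rvw.
G4: holds.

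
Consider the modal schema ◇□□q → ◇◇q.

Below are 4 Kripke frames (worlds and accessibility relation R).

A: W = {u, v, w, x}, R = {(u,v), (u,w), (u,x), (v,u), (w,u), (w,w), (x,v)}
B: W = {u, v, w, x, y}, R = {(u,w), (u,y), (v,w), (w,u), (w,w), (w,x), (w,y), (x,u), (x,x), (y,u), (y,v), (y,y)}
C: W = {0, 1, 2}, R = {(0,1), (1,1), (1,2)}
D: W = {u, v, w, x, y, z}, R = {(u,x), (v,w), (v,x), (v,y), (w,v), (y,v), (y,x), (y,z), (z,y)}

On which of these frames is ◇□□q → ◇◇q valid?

B

This is the axiom for a generalized confluence (Geach) condition; its first-order frame correspondent is ∀x ∀y (xRy → ∃w (yR²w ∧ xR²w)).
A: fails — xRv but no t with vR²t and xR²t.
B: ✓.
C: fails — 1R2 but no w with 2R²w and 1R²w.
D: fails — uRx but no t with xR²t and uR²t.
Valid on: B.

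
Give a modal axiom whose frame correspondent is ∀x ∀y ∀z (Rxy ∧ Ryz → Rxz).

The condition is transitivity. The 4 schema □ψ → □□ψ defines it.
Suppose □ψ→□□ψ is valid. Take Rxy, Ryz and set V(ψ)={w : Rxw}. Then □ψ at x, so □□ψ at x, so □ψ at y, so ψ at z, i.e. Rxz.

□ψ → □□ψ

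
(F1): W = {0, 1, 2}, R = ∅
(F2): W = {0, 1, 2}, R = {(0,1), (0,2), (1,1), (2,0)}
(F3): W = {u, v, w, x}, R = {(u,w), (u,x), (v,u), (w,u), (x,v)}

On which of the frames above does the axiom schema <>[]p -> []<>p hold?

(F1)

The schema corresponds to convergence: forall x forall y forall z (Rxy & Rxz -> exists w (Ryw & Rzw)).
(F1): satisfies the condition.
(F2): fails — R01 and R02 but 1 and 2 have no common successor.
(F3): fails — Ruw and Rux but w and x have no common successor.
Valid on: (F1).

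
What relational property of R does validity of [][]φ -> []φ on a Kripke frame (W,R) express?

density: forall x forall y (Rxy -> exists z (Rxz & Rzy))

Suppose □□φ→□φ is valid. Take Rxy and set V(φ)={w : xR²w}. Then □□φ at x, so □φ at x, so φ at y, i.e. ∃z(Rxz∧Rzy).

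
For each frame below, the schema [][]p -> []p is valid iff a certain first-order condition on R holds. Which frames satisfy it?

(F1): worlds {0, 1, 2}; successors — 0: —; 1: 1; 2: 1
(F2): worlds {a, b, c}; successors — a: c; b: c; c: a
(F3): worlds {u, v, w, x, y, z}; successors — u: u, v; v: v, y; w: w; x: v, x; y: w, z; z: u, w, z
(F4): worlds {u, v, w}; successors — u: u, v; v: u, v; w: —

Frame correspondent (Sahlqvist): forall x forall y (Rxy -> exists z (Rxz & Rzy)) — i.e. density.
(F1): holds.
(F2): fails — Rac but no z with Raz and Rzc.
(F3): holds.
(F4): holds.

(F1), (F3), (F4)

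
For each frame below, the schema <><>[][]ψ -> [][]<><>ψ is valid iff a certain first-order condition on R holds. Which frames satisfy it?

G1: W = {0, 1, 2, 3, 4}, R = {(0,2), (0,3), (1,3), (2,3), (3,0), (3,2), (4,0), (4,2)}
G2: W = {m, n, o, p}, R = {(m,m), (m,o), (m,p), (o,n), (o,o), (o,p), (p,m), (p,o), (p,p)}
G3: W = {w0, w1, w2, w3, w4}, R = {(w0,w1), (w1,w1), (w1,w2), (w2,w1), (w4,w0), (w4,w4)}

G1, G3

This is the axiom for a generalized confluence (Geach) condition; its first-order frame correspondent is forall x forall y forall z ((x R^2 y & x R^2 z) -> exists w (y R^2 w & z R^2 w)).
G1: holds.
G2: fails — mR²m, mR²n but no w with mR²w and nR²w.
G3: holds.
Valid on: G1, G3.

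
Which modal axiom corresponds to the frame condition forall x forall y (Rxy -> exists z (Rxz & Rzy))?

This is density; the standard corresponding axiom is C4: □□p → □p.
Suppose □□p→□p is valid. Take Rxy and set V(p)={w : xR²w}. Then □□p at x, so □p at x, so p at y, i.e. ∃z(Rxz∧Rzy).

□□p → □p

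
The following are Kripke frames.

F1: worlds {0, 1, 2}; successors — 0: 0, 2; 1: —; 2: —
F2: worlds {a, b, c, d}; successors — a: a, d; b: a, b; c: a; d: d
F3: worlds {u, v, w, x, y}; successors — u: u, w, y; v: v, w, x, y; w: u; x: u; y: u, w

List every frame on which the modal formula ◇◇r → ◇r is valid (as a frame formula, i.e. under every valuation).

The schema corresponds to transitivity: ∀x ∀y ∀z (Rxy ∧ Ryz → Rxz).
F1: satisfies the condition.
F2: fails — Rba and Rad but not Rbd.
F3: fails — Rwu and Ruw but not Rww.

F1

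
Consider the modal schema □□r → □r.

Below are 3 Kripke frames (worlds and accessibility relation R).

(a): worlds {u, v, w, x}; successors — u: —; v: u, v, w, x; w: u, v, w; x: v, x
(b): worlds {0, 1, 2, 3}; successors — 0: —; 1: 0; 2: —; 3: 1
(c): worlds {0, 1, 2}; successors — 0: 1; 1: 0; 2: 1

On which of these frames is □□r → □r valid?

(a)

Frame correspondent (Sahlqvist): ∀x ∀y (Rxy → ∃z (Rxz ∧ Rzy)) — i.e. density.
(a): holds.
(b): fails — R10 but no z with R1z and Rz0.
(c): fails — R01 but no z with R0z and Rz1.
Valid on: (a).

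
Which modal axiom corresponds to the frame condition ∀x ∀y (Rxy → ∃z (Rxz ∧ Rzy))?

□□s → □s

The condition is density. The C4 schema □□s → □s defines it.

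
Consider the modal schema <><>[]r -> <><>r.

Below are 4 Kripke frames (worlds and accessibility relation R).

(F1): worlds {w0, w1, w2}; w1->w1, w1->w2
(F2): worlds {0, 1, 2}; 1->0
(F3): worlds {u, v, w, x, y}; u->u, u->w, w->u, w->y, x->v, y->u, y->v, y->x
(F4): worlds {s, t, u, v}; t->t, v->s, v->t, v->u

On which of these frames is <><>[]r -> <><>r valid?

(F2), (F4)

The schema corresponds to a generalized confluence (Geach) condition: forall x forall y (x R^2 y -> exists w (yRw & x R^2 w)).
(F1): fails — w1R²w2 but no w with w2Rw and w1R²w.
(F2): ✓.
(F3): fails — wR²v but no t with vRt and wR²t.
(F4): ✓.
Valid on: (F2), (F4).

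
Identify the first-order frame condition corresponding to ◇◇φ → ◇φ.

This is a form of the 4 axiom.
It corresponds to transitivity: ∀x ∀y ∀z (Rxy ∧ Ryz → Rxz).

transitivity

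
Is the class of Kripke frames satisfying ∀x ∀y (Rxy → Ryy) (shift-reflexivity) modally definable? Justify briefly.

Yes, by □(□q → q)

Yes: it is shift-reflexivity, defined by the T□ schema □(□q → q).
Suppose □(□q→q) is valid. Take Rxy and set V(q)={w : Ryw}. Then at y, □q holds; since □(□q→q) at x, □q→q at y, so q at y, i.e. Ryy.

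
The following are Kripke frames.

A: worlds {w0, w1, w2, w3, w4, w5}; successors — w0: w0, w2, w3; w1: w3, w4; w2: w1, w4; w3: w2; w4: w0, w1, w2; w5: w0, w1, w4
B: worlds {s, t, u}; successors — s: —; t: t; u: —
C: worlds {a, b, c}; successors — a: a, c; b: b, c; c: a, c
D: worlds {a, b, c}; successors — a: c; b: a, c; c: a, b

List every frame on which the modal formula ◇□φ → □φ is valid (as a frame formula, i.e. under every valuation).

This is the axiom for the Euclidean property; its first-order frame correspondent is ∀x ∀y ∀z (Rxy ∧ Rxz → Ryz).
A: fails — Rw0w2 and Rw0w2 but not Rw2w2.
B: holds.
C: fails — Rbc and Rbb but not Rcb.
D: fails — Rac and Rac but not Rcc.
Valid on: B.

B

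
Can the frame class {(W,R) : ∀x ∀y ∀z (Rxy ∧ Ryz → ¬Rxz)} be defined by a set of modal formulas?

If a class were modally definable it would be closed under surjective bounded morphisms (Goldblatt–Thomason).
The 7-cycle (worlds 0,1,2,3,4,5,6 with 0→1→2→3→4→5→6→0) is intransitive. Mapping every world to a single reflexive point • is a surjective bounded morphism; the reflexive point is not intransitive (R••∧R•• but R••).
So no modal formula (or set of formulas) defines exactly the intransitive frames.

Not definable by any modal formula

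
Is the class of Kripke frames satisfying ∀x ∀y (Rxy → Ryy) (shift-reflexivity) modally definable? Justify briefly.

Yes: it is shift-reflexivity, defined by the T□ schema □(□r → r).
Suppose □(□r→r) is valid. Take Rxy and set V(r)={w : Ryw}. Then at y, □r holds; since □(□r→r) at x, □r→r at y, so r at y, i.e. Ryy.

Definable; □(□r → r) defines it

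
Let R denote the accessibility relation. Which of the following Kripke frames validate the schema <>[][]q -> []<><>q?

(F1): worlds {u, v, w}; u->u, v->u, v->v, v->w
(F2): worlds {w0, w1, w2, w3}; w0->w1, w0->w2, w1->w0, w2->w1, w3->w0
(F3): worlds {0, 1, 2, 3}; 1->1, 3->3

The schema corresponds to a generalized confluence (Geach) condition: forall x forall y forall z ((xRy & xRz) -> exists w (y R^2 w & z R^2 w)).
(F1): fails — vRu, vRw but no t with uR²t and wR²t.
(F2): fails — w0Rw1, w0Rw2 but no w with w1R²w and w2R²w.
(F3): condition met.

(F3)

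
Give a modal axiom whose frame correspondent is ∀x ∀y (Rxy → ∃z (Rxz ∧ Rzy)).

The condition is density. The C4 schema □□q → □q defines it.
Suppose □□q→□q is valid. Take Rxy and set V(q)={w : xR²w}. Then □□q at x, so □q at x, so q at y, i.e. ∃z(Rxz∧Rzy).

□□q → □q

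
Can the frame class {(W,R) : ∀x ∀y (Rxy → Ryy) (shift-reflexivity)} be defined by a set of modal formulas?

Yes: it is shift-reflexivity, defined by the T□ schema □(□q → q).
Suppose □(□q→q) is valid. Take Rxy and set V(q)={w : Ryw}. Then at y, □q holds; since □(□q→q) at x, □q→q at y, so q at y, i.e. Ryy.

Definable; □(□q → q) defines it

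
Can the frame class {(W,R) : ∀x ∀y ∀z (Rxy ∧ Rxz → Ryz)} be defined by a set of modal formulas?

This is a Sahlqvist condition; the 5 axiom ◇q → □◇q defines it.
Suppose ◇q→□◇q is valid. Take Rxy, Rxz and set V(q)={y}. Then ◇q at x, so □◇q at x, so ◇q at z, so some w with Rzw has q; w=y, i.e. Rzy. By symmetry of the argument, Ryz.

Yes, by ◇q → □◇q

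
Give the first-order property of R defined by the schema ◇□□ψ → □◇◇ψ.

This is a Sahlqvist (Geach-type) schema ◇^1□^2ψ → □^1◇^2ψ.
Minimal-valuation argument: fix x; take any y with xR^1y and any z with xR^1z. Set V(ψ) to the set of worlds R-reachable from y in exactly 2 steps. Then □^2ψ holds at y, so the antecedent holds at x; validity forces ◇^2ψ at z, giving a w with zR^2w and yR^2w.
First-order correspondent: ∀x ∀y ∀z ((xRy ∧ xRz) → ∃w (yR²w ∧ zR²w)).

∀x ∀y ∀z ((xRy ∧ xRz) → ∃w (yR²w ∧ zR²w))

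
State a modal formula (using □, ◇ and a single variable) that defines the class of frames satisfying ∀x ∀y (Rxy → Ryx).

This is symmetry; the standard corresponding axiom is B: s → □◇s.
Suppose s→□◇s is valid. Take Rxy and set V(s)={x}. Then s at x, so □◇s at x, so ◇s at y, so some z with Ryz has s; z=x, i.e. Ryx.

s → □◇s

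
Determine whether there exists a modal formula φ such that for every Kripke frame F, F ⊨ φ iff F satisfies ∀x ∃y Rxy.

The condition is seriality. A defining modal formula is □q → ◇q.
Suppose □q→◇q is valid. At any x set V(q)=W. Then □q at x, so ◇q at x, so x has a successor.

Yes, by □q → ◇q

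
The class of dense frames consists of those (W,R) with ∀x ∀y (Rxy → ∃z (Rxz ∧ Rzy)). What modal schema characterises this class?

□□ψ → □ψ

This is density; the standard corresponding axiom is C4: □□ψ → □ψ.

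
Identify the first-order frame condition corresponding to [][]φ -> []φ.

Suppose □□φ→□φ is valid. Take Rxy and set V(φ)={w : xR²w}. Then □□φ at x, so □φ at x, so φ at y, i.e. ∃z(Rxz∧Rzy).
Conversely, on a frame with density the schema holds at every world under every valuation.
Frame condition: forall x forall y (Rxy -> exists z (Rxz & Rzy)).

density: forall x forall y (Rxy -> exists z (Rxz & Rzy))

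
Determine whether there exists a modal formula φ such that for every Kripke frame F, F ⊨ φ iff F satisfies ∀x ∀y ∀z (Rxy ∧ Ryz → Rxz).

Yes: it is transitivity, defined by the 4 schema □q → □□q.
Suppose □q→□□q is valid. Take Rxy, Ryz and set V(q)={w : Rxw}. Then □q at x, so □□q at x, so □q at y, so q at z, i.e. Rxz.

Yes — defined by □q → □□q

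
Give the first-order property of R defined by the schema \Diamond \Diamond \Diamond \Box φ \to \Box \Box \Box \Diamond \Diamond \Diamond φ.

\forall x \forall y \forall z ((x R^3 y \wedge x R^3 z) \to \exists w (yRw \wedge z R^3 w))

This is a Sahlqvist (Geach-type) schema ◇^3□^1φ → □^3◇^3φ.
Minimal-valuation argument: fix x; take any y with xR^3y and any z with xR^3z. Set V(φ) to the set of worlds R-reachable from y in exactly 1 step. Then □^1φ holds at y, so the antecedent holds at x; validity forces ◇^3φ at z, giving a w with zR^3w and yR^1w.
First-order correspondent: \forall x \forall y \forall z ((x R^3 y \wedge x R^3 z) \to \exists w (yRw \wedge z R^3 w)).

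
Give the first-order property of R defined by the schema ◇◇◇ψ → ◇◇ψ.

This is a Sahlqvist (Geach-type) schema ◇^3□^0ψ → □^0◇^2ψ.
Minimal-valuation argument: fix x; take any y with xR^3y and any z with xR^0z. Set V(ψ) to the set of worlds R-reachable from y in exactly 0 steps. Then □^0ψ holds at y, so the antecedent holds at x; validity forces ◇^2ψ at z, giving a w with zR^2w and yR^0w.
First-order correspondent: ∀x ∀y (xR³y → ∃w (y = w ∧ xR²w)).

∀x ∀y (xR³y → ∃w (y = w ∧ xR²w))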